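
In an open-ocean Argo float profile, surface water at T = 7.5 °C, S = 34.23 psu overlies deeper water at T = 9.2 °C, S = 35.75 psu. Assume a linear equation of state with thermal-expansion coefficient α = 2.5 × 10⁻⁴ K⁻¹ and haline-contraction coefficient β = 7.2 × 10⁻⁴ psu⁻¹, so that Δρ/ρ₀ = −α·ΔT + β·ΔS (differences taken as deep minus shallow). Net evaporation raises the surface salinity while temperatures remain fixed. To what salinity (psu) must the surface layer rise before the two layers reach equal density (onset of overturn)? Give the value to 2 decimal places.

35.16 psu

Neutral buoyancy requires −α(T_deep − T_surf) + β(S_deep − S_surf′) = 0.
S_surf′ = S_deep − (α/β)·ΔT = 35.75 − (2.5 × 10⁻⁴/7.2 × 10⁻⁴)·(+1.7) = 35.1597 psu.
Increase required: 35.1597 − 34.23 = 0.9297 psu.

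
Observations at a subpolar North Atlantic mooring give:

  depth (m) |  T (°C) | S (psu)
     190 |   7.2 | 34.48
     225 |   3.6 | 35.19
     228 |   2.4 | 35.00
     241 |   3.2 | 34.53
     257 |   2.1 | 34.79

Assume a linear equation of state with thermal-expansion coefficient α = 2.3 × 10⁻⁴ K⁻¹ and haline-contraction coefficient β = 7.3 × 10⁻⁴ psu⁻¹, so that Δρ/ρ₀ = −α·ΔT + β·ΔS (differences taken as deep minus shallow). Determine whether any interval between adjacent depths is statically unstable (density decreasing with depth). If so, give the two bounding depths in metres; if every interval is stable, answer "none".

228–241 m

Evaluate Δρ/ρ₀ = −αΔT + βΔS across each adjacent pair:
  190–225 m: −αΔT+βΔS = −(2.3 × 10⁻⁴)(-3.6)+(7.3 × 10⁻⁴)(+0.71) = 1.3 × 10⁻³ → stable
  225–228 m: −αΔT+βΔS = −(2.3 × 10⁻⁴)(-1.2)+(7.3 × 10⁻⁴)(-0.19) = 1.4 × 10⁻⁴ → stable
  228–241 m: −αΔT+βΔS = −(2.3 × 10⁻⁴)(+0.8)+(7.3 × 10⁻⁴)(-0.47) = -5.3 × 10⁻⁴ → UNSTABLE
  241–257 m: −αΔT+βΔS = −(2.3 × 10⁻⁴)(-1.1)+(7.3 × 10⁻⁴)(+0.26) = 4.4 × 10⁻⁴ → stable
The 228–241 m interval has Δρ < 0: lighter water underlies denser water.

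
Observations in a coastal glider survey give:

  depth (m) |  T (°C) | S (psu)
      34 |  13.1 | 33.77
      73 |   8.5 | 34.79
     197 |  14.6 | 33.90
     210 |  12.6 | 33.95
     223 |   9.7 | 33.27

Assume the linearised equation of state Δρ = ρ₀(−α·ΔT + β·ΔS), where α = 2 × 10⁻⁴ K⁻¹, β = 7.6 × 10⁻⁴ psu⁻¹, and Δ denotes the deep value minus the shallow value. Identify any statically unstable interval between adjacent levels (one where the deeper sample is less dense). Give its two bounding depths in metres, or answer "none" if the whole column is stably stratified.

73–197 m

Evaluate Δρ/ρ₀ = −αΔT + βΔS across each adjacent pair:
  34–73 m: −αΔT+βΔS = −(2 × 10⁻⁴)(-4.6)+(7.6 × 10⁻⁴)(+1.02) = 1.7 × 10⁻³ → stable
  73–197 m: −αΔT+βΔS = −(2 × 10⁻⁴)(+6.1)+(7.6 × 10⁻⁴)(-0.89) = -1.9 × 10⁻³ → UNSTABLE
  197–210 m: −αΔT+βΔS = −(2 × 10⁻⁴)(-2.0)+(7.6 × 10⁻⁴)(+0.05) = 4.4 × 10⁻⁴ → stable
  210–223 m: −αΔT+βΔS = −(2 × 10⁻⁴)(-2.9)+(7.6 × 10⁻⁴)(-0.68) = 6.3 × 10⁻⁵ → stable
The 73–197 m interval has Δρ < 0: lighter water underlies denser water.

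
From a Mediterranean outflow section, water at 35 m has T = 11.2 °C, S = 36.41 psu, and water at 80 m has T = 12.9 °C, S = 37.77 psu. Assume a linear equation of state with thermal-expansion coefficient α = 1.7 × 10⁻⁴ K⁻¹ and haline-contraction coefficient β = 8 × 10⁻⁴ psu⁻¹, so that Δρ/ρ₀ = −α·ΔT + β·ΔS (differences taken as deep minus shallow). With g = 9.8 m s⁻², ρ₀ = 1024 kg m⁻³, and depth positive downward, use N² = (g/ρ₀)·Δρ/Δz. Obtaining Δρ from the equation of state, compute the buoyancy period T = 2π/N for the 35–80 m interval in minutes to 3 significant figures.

7.94 min

ΔT = +1.7 K, ΔS = +1.36 psu (deep − shallow).
Δρ/ρ₀ = −αΔT + βΔS = -2.89 × 10⁻⁴ + 1.088 × 10⁻³ = 7.99 × 10⁻⁴, so Δρ ≈ 0.8182 kg m⁻³.
N² = (g/ρ₀)·Δρ/Δz = g·(Δρ/ρ₀)/Δz = 9.8 × 7.99 × 10⁻⁴ / 45 = 1.7400 × 10⁻⁴ s⁻².
N = √(1.7400 × 10⁻⁴) = 0.013191 rad s⁻¹ → T = 2π/N = 476.32 s = 7.9387 min ≈ 7.94 min.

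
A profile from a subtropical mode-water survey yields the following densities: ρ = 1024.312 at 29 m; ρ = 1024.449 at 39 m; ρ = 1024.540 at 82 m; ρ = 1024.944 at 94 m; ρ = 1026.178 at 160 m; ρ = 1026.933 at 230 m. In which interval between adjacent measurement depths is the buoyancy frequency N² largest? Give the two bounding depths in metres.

Compute the density gradient over each adjacent pair:
  29–39 m: Δρ/Δz = 0.137/10 = 0.014 kg m⁻⁴
  39–82 m: Δρ/Δz = 0.091/43 = 2.1 × 10⁻³ kg m⁻⁴
  82–94 m: Δρ/Δz = 0.404/12 = 0.034 kg m⁻⁴
  94–160 m: Δρ/Δz = 1.234/66 = 0.019 kg m⁻⁴
  160–230 m: Δρ/Δz = 0.755/70 = 0.011 kg m⁻⁴
The largest gradient is in the 82–94 m interval — the pycnocline.

82–94 m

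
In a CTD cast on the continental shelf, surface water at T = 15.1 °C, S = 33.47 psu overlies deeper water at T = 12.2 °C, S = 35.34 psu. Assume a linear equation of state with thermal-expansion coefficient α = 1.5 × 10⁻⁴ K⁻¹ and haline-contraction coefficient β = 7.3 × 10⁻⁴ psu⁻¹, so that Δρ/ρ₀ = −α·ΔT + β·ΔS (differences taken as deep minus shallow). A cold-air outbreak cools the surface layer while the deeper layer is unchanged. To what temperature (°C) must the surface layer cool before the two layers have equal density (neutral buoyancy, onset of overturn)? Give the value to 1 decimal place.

3.1 °C

Neutral buoyancy requires Δρ = 0, i.e. −α(T_deep − T_surf′) + β(S_deep − S_surf) = 0.
T_surf′ = T_deep − (β/α)·ΔS = 12.2 − (7.3 × 10⁻⁴/1.5 × 10⁻⁴)·(+1.87) = 3.099 °C.
Cooling required: 15.1 − (3.099) = 12.001 °C.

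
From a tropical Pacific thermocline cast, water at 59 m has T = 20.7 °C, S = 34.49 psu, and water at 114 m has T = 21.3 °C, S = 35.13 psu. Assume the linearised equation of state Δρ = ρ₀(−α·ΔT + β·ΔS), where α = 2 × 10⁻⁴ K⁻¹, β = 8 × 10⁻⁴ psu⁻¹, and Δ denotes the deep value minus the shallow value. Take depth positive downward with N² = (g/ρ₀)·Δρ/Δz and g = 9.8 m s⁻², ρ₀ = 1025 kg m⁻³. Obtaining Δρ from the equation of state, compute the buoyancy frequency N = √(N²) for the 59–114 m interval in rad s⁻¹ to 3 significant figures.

8.36 × 10⁻³ rad s⁻¹

ΔT = +0.6 K, ΔS = +0.64 psu (deep − shallow).
Δρ/ρ₀ = −αΔT + βΔS = -1.20 × 10⁻⁴ + 5.12 × 10⁻⁴ = 3.92 × 10⁻⁴, so Δρ ≈ 0.4018 kg m⁻³.
N² = (g/ρ₀)·Δρ/Δz = g·(Δρ/ρ₀)/Δz = 9.8 × 3.92 × 10⁻⁴ / 55 = 6.9847 × 10⁻⁵ s⁻².
N = √(6.9847 × 10⁻⁵) = 8.3575 × 10⁻³ rad s⁻¹ ≈ 8.36 × 10⁻³ rad s⁻¹.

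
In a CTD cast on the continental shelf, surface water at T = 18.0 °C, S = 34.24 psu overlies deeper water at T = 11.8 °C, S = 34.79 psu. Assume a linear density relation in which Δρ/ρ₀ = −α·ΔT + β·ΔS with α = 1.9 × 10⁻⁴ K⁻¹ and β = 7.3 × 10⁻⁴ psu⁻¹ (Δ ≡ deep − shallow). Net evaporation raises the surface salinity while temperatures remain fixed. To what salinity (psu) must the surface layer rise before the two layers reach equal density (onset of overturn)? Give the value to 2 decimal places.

Neutral buoyancy requires −α(T_deep − T_surf) + β(S_deep − S_surf′) = 0.
S_surf′ = S_deep − (α/β)·ΔT = 34.79 − (1.9 × 10⁻⁴/7.3 × 10⁻⁴)·(-6.2) = 36.4037 psu.
Increase required: 36.4037 − 34.24 = 2.1637 psu.

36.40 psu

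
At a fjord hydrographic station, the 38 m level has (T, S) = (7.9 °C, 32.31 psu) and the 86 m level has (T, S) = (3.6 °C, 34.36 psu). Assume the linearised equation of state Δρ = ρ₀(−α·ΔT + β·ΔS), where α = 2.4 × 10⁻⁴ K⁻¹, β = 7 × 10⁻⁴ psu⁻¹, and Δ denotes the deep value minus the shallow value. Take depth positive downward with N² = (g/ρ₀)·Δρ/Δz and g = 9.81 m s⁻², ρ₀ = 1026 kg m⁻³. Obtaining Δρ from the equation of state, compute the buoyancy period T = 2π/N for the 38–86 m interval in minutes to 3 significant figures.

ΔT = -4.3 K, ΔS = +2.05 psu (deep − shallow).
Δρ/ρ₀ = −αΔT + βΔS = 1.032 × 10⁻³ + 1.435 × 10⁻³ = 2.467 × 10⁻³, so Δρ ≈ 2.531 kg m⁻³.
N² = (g/ρ₀)·Δρ/Δz = g·(Δρ/ρ₀)/Δz = 9.81 × 2.467 × 10⁻³ / 48 = 5.0419 × 10⁻⁴ s⁻².
N = √(5.0419 × 10⁻⁴) = 0.022454 rad s⁻¹ → T = 2π/N = 279.82 s = 4.6637 min ≈ 4.66 min.

4.66 min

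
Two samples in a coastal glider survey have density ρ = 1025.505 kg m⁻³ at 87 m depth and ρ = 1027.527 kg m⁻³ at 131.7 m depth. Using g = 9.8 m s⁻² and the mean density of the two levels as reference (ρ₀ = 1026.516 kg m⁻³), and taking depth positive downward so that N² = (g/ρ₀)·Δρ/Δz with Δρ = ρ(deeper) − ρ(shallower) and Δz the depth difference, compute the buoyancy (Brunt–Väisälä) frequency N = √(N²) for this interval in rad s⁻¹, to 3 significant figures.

0.0208 rad s⁻¹

Δρ = 1027.527 − 1025.505 = 2.022 kg m⁻³ over Δz = 131.7 − 87 = 44.7 m.
N² = (9.8/1026.516) × (2.022/44.7) = 4.3185 × 10⁻⁴ s⁻².
N = √(4.3185 × 10⁻⁴) = 0.020781 rad s⁻¹ ≈ 0.0208 rad s⁻¹.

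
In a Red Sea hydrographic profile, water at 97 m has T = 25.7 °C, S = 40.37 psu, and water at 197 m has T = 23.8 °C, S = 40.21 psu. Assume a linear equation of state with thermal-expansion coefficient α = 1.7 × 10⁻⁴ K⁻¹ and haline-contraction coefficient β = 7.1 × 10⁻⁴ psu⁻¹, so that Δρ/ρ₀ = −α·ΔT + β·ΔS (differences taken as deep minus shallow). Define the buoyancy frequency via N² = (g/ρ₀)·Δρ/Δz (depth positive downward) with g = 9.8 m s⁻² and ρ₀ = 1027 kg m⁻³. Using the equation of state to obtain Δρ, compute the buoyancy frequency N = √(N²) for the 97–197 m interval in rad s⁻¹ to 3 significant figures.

4.53 × 10⁻³ rad s⁻¹

ΔT = -1.9 K, ΔS = -0.16 psu (deep − shallow).
Δρ/ρ₀ = −αΔT + βΔS = 3.23 × 10⁻⁴ − 1.136 × 10⁻⁴ = 2.094 × 10⁻⁴, so Δρ ≈ 0.2151 kg m⁻³.
N² = (g/ρ₀)·Δρ/Δz = g·(Δρ/ρ₀)/Δz = 9.8 × 2.094 × 10⁻⁴ / 100 = 2.0521 × 10⁻⁵ s⁻².
N = √(2.0521 × 10⁻⁵) = 4.5300 × 10⁻³ rad s⁻¹ ≈ 4.53 × 10⁻³ rad s⁻¹.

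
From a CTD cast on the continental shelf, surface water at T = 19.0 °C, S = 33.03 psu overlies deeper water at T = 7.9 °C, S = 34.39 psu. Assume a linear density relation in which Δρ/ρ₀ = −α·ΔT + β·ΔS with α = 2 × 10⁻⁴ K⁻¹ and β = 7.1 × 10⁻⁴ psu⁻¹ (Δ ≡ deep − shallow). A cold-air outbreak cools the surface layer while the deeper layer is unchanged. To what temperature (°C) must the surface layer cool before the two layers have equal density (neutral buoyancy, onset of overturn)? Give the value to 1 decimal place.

3.1 °C

Neutral buoyancy requires Δρ = 0, i.e. −α(T_deep − T_surf′) + β(S_deep − S_surf) = 0.
T_surf′ = T_deep − (β/α)·ΔS = 7.9 − (7.1 × 10⁻⁴/2 × 10⁻⁴)·(+1.36) = 3.072 °C.
Cooling required: 19.0 − (3.072) = 15.928 °C.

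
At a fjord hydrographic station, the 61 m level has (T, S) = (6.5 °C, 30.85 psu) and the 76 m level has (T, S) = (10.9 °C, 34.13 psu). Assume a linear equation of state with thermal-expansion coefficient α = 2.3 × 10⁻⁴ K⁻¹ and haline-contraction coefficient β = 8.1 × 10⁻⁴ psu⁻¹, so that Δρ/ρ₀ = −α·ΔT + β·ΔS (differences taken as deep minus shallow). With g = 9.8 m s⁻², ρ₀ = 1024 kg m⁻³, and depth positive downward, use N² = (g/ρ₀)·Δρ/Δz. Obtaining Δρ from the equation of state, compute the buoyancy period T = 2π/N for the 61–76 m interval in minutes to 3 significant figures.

ΔT = +4.4 K, ΔS = +3.28 psu (deep − shallow).
Δρ/ρ₀ = −αΔT + βΔS = -1.012 × 10⁻³ + 2.6568 × 10⁻³ = 1.6448 × 10⁻³, so Δρ ≈ 1.684 kg m⁻³.
N² = (g/ρ₀)·Δρ/Δz = g·(Δρ/ρ₀)/Δz = 9.8 × 1.6448 × 10⁻³ / 15 = 1.0746 × 10⁻³ s⁻².
N = √(1.0746 × 10⁻³) = 0.032781 rad s⁻¹ → T = 2π/N = 191.67 s = 3.1945 min ≈ 3.19 min.

3.19 min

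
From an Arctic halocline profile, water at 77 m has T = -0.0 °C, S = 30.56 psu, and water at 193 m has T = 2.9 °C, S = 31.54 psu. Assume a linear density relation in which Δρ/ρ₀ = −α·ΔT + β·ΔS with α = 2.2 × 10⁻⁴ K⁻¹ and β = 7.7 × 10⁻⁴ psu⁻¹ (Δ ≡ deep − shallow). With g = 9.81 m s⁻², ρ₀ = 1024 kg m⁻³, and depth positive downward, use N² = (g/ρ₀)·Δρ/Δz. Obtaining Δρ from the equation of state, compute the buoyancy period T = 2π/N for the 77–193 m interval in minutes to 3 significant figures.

33.3 min

ΔT = +2.9 K, ΔS = +0.98 psu (deep − shallow).
Δρ/ρ₀ = −αΔT + βΔS = -6.38 × 10⁻⁴ + 7.546 × 10⁻⁴ = 1.166 × 10⁻⁴, so Δρ ≈ 0.1194 kg m⁻³.
N² = (g/ρ₀)·Δρ/Δz = g·(Δρ/ρ₀)/Δz = 9.81 × 1.166 × 10⁻⁴ / 116 = 9.8607 × 10⁻⁶ s⁻².
N = √(9.8607 × 10⁻⁶) = 3.1402 × 10⁻³ rad s⁻¹ → T = 2π/N = 2.0009 × 10³ s = 33.348 min ≈ 33.3 min.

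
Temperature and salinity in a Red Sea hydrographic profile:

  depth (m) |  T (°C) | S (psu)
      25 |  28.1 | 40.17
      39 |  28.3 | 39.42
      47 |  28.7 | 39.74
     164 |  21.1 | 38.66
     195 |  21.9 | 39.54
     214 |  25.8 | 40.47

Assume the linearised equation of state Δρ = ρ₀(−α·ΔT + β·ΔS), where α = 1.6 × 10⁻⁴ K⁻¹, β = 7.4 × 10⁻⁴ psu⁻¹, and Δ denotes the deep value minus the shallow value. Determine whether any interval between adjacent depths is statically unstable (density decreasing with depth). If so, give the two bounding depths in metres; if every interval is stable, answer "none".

Evaluate Δρ/ρ₀ = −αΔT + βΔS across each adjacent pair:
  25–39 m: −αΔT+βΔS = −(1.6 × 10⁻⁴)(+0.2)+(7.4 × 10⁻⁴)(-0.75) = -5.9 × 10⁻⁴ → UNSTABLE
  39–47 m: −αΔT+βΔS = −(1.6 × 10⁻⁴)(+0.4)+(7.4 × 10⁻⁴)(+0.32) = 1.7 × 10⁻⁴ → stable
  47–164 m: −αΔT+βΔS = −(1.6 × 10⁻⁴)(-7.6)+(7.4 × 10⁻⁴)(-1.08) = 4.2 × 10⁻⁴ → stable
  164–195 m: −αΔT+βΔS = −(1.6 × 10⁻⁴)(+0.8)+(7.4 × 10⁻⁴)(+0.88) = 5.2 × 10⁻⁴ → stable
  195–214 m: −αΔT+βΔS = −(1.6 × 10⁻⁴)(+3.9)+(7.4 × 10⁻⁴)(+0.93) = 6.4 × 10⁻⁵ → stable
The 25–39 m interval has Δρ < 0: lighter water underlies denser water.

25–39 m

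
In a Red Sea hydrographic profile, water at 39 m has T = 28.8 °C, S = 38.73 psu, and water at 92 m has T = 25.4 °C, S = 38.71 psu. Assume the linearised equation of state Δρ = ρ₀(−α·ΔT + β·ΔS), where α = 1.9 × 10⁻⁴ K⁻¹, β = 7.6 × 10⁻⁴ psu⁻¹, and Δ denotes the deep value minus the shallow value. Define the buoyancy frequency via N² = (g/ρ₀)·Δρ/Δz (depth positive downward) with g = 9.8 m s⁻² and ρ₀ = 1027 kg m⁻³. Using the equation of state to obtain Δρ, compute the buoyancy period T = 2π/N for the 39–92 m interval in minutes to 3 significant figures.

9.70 min

ΔT = -3.4 K, ΔS = -0.02 psu (deep − shallow).
Δρ/ρ₀ = −αΔT + βΔS = 6.46 × 10⁻⁴ − 1.52 × 10⁻⁵ = 6.308 × 10⁻⁴, so Δρ ≈ 0.6478 kg m⁻³.
N² = (g/ρ₀)·Δρ/Δz = g·(Δρ/ρ₀)/Δz = 9.8 × 6.308 × 10⁻⁴ / 53 = 1.1664 × 10⁻⁴ s⁻².
N = √(1.1664 × 10⁻⁴) = 0.010800 rad s⁻¹ → T = 2π/N = 581.78 s = 9.6963 min ≈ 9.70 min.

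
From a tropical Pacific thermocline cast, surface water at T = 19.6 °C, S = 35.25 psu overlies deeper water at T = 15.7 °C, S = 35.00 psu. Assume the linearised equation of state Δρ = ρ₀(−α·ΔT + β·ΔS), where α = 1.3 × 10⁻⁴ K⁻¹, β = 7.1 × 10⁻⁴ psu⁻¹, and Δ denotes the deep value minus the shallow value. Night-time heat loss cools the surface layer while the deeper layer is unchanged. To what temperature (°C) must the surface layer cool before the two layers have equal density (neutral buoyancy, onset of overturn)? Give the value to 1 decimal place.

17.1 °C

Neutral buoyancy requires Δρ = 0, i.e. −α(T_deep − T_surf′) + β(S_deep − S_surf) = 0.
T_surf′ = T_deep − (β/α)·ΔS = 15.7 − (7.1 × 10⁻⁴/1.3 × 10⁻⁴)·(-0.25) = 17.065 °C.
Cooling required: 19.6 − (17.065) = 2.535 °C.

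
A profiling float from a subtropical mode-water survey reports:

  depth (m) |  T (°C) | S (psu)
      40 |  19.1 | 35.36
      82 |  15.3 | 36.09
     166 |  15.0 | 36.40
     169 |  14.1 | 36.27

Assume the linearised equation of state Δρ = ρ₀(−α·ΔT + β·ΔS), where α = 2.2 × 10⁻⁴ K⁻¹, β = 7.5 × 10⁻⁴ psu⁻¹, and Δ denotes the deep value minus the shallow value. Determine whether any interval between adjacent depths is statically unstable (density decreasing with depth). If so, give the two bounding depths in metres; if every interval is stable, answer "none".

none

Evaluate Δρ/ρ₀ = −αΔT + βΔS across each adjacent pair:
  40–82 m: −αΔT+βΔS = −(2.2 × 10⁻⁴)(-3.8)+(7.5 × 10⁻⁴)(+0.73) = 1.4 × 10⁻³ → stable
  82–166 m: −αΔT+βΔS = −(2.2 × 10⁻⁴)(-0.3)+(7.5 × 10⁻⁴)(+0.31) = 3.0 × 10⁻⁴ → stable
  166–169 m: −αΔT+βΔS = −(2.2 × 10⁻⁴)(-0.9)+(7.5 × 10⁻⁴)(-0.13) = 1.0 × 10⁻⁴ → stable
Every interval has Δρ > 0: the column is stably stratified throughout.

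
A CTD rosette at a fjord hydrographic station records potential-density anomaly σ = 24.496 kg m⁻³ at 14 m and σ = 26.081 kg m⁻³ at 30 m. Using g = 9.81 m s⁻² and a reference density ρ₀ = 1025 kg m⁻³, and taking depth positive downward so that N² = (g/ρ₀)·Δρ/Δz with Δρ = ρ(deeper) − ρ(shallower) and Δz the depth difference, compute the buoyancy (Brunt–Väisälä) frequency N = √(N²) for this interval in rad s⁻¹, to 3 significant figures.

Δρ = 1026.081 − 1024.496 = 1.585 kg m⁻³ over Δz = 30 − 14 = 16 m.
N² = (9.81/1025) × (1.585/16) = 9.4810 × 10⁻⁴ s⁻².
N = √(9.4810 × 10⁻⁴) = 0.030791 rad s⁻¹ ≈ 0.0308 rad s⁻¹.
A positive N² confirms static stability across the interval.

0.0308 rad s⁻¹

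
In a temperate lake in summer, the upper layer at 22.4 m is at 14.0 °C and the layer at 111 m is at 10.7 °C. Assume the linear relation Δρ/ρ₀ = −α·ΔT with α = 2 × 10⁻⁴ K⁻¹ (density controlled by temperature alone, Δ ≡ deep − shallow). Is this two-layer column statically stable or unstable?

ΔT = 10.7 − 14.0 = -3.3 K, so Δρ/ρ₀ = −αΔT = 6.60 × 10⁻⁴.
Δρ/ρ₀ > 0, so Δρ > 0: deeper water is denser → statically stable.

stable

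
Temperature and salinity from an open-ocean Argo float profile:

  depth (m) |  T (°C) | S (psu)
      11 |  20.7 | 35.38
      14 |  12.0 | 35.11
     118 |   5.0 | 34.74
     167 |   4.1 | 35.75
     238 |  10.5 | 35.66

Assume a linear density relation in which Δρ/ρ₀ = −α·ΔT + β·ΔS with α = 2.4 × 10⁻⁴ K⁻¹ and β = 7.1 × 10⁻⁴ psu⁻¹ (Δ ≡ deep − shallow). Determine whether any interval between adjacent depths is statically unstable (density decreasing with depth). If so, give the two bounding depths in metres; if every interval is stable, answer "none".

167–238 m

Evaluate Δρ/ρ₀ = −αΔT + βΔS across each adjacent pair:
  11–14 m: −αΔT+βΔS = −(2.4 × 10⁻⁴)(-8.7)+(7.1 × 10⁻⁴)(-0.27) = 1.9 × 10⁻³ → stable
  14–118 m: −αΔT+βΔS = −(2.4 × 10⁻⁴)(-7.0)+(7.1 × 10⁻⁴)(-0.37) = 1.4 × 10⁻³ → stable
  118–167 m: −αΔT+βΔS = −(2.4 × 10⁻⁴)(-0.9)+(7.1 × 10⁻⁴)(+1.01) = 9.3 × 10⁻⁴ → stable
  167–238 m: −αΔT+βΔS = −(2.4 × 10⁻⁴)(+6.4)+(7.1 × 10⁻⁴)(-0.09) = -1.6 × 10⁻³ → UNSTABLE
The 167–238 m interval has Δρ < 0: lighter water underlies denser water.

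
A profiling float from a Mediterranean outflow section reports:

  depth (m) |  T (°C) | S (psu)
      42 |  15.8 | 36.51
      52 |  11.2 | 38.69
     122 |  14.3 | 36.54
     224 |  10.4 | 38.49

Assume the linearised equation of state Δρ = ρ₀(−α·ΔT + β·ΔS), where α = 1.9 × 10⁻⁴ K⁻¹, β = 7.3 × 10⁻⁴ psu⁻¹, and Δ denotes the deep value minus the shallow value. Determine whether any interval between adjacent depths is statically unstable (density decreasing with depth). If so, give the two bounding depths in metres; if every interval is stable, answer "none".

Evaluate Δρ/ρ₀ = −αΔT + βΔS across each adjacent pair:
  42–52 m: −αΔT+βΔS = −(1.9 × 10⁻⁴)(-4.6)+(7.3 × 10⁻⁴)(+2.18) = 2.5 × 10⁻³ → stable
  52–122 m: −αΔT+βΔS = −(1.9 × 10⁻⁴)(+3.1)+(7.3 × 10⁻⁴)(-2.15) = -2.2 × 10⁻³ → UNSTABLE
  122–224 m: −αΔT+βΔS = −(1.9 × 10⁻⁴)(-3.9)+(7.3 × 10⁻⁴)(+1.95) = 2.2 × 10⁻³ → stable
The 52–122 m interval has Δρ < 0: lighter water underlies denser water.

52–122 m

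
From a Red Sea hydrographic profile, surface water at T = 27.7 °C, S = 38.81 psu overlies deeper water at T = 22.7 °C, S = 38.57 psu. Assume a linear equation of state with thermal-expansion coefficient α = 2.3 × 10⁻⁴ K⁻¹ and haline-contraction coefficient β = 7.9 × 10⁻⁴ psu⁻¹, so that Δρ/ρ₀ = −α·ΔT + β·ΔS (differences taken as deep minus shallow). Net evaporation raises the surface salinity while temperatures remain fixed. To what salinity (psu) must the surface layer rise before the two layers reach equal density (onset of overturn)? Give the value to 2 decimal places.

40.03 psu

Neutral buoyancy requires −α(T_deep − T_surf) + β(S_deep − S_surf′) = 0.
S_surf′ = S_deep − (α/β)·ΔT = 38.57 − (2.3 × 10⁻⁴/7.9 × 10⁻⁴)·(-5.0) = 40.0257 psu.
Increase required: 40.0257 − 38.81 = 1.2157 psu.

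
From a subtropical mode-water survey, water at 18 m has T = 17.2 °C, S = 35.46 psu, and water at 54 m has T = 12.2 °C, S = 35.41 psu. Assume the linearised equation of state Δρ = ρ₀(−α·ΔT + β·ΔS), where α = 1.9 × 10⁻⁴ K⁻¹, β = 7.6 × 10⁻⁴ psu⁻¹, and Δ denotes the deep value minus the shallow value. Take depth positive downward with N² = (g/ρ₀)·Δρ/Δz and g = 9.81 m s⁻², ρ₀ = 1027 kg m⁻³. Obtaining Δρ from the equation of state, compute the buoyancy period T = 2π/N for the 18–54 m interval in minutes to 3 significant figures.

6.64 min

ΔT = -5.0 K, ΔS = -0.05 psu (deep − shallow).
Δρ/ρ₀ = −αΔT + βΔS = 9.50 × 10⁻⁴ − 3.80 × 10⁻⁵ = 9.12 × 10⁻⁴, so Δρ ≈ 0.9366 kg m⁻³.
N² = (g/ρ₀)·Δρ/Δz = g·(Δρ/ρ₀)/Δz = 9.81 × 9.12 × 10⁻⁴ / 36 = 2.4852 × 10⁻⁴ s⁻².
N = √(2.4852 × 10⁻⁴) = 0.015765 rad s⁻¹ → T = 2π/N = 398.55 s = 6.6425 min ≈ 6.64 min.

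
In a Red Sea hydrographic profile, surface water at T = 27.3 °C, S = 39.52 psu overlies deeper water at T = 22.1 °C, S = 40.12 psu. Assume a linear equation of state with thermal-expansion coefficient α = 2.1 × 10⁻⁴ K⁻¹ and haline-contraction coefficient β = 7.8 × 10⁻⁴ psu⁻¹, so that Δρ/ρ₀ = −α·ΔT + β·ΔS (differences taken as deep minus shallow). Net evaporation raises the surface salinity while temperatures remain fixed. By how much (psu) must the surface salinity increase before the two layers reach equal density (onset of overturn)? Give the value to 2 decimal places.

Neutral buoyancy requires −α(T_deep − T_surf) + β(S_deep − S_surf′) = 0.
S_surf′ = S_deep − (α/β)·ΔT = 40.12 − (2.1 × 10⁻⁴/7.8 × 10⁻⁴)·(-5.2) = 41.5200 psu.
Increase required: 41.5200 − 39.52 = 2.0000 psu.

2.00 psu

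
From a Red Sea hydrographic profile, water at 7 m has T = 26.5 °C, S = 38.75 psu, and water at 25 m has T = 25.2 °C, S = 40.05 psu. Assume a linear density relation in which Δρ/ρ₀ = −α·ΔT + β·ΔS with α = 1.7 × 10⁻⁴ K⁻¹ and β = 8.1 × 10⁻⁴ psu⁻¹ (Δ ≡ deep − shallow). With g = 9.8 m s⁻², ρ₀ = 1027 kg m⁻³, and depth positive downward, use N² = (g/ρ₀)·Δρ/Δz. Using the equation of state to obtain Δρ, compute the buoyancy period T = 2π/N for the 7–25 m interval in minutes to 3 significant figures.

ΔT = -1.3 K, ΔS = +1.30 psu (deep − shallow).
Δρ/ρ₀ = −αΔT + βΔS = 2.21 × 10⁻⁴ + 1.053 × 10⁻³ = 1.274 × 10⁻³, so Δρ ≈ 1.308 kg m⁻³.
N² = (g/ρ₀)·Δρ/Δz = g·(Δρ/ρ₀)/Δz = 9.8 × 1.274 × 10⁻³ / 18 = 6.9362 × 10⁻⁴ s⁻².
N = √(6.9362 × 10⁻⁴) = 0.026337 rad s⁻¹ → T = 2π/N = 238.57 s = 3.9762 min ≈ 3.98 min.

3.98 min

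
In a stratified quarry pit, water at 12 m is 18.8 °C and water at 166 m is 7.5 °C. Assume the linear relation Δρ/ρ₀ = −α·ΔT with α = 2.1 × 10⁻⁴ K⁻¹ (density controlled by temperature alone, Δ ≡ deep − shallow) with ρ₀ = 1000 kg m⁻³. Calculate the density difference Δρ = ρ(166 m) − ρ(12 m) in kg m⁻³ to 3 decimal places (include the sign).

ΔT = -11.3 K, Δρ/ρ₀ = −αΔT = 2.373 × 10⁻³.
Δρ = 1000 × (2.373 × 10⁻³) = +2.373 kg m⁻³.
Positive Δρ: denser below, stable.

+2.373 kg m⁻³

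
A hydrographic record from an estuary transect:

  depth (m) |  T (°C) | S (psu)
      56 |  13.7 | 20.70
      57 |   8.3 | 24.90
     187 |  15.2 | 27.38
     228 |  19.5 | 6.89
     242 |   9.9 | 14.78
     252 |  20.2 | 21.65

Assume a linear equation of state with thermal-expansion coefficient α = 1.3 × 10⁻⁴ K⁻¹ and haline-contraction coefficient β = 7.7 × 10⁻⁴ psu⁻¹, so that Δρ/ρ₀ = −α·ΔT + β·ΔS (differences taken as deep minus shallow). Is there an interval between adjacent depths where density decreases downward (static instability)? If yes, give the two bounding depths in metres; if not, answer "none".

Evaluate Δρ/ρ₀ = −αΔT + βΔS across each adjacent pair:
  56–57 m: −αΔT+βΔS = −(1.3 × 10⁻⁴)(-5.4)+(7.7 × 10⁻⁴)(+4.20) = 3.9 × 10⁻³ → stable
  57–187 m: −αΔT+βΔS = −(1.3 × 10⁻⁴)(+6.9)+(7.7 × 10⁻⁴)(+2.48) = 1.0 × 10⁻³ → stable
  187–228 m: −αΔT+βΔS = −(1.3 × 10⁻⁴)(+4.3)+(7.7 × 10⁻⁴)(-20.49) = -0.016 → UNSTABLE
  228–242 m: −αΔT+βΔS = −(1.3 × 10⁻⁴)(-9.6)+(7.7 × 10⁻⁴)(+7.89) = 7.3 × 10⁻³ → stable
  242–252 m: −αΔT+βΔS = −(1.3 × 10⁻⁴)(+10.3)+(7.7 × 10⁻⁴)(+6.87) = 4.0 × 10⁻³ → stable
The 187–228 m interval has Δρ < 0: lighter water underlies denser water.

187–228 m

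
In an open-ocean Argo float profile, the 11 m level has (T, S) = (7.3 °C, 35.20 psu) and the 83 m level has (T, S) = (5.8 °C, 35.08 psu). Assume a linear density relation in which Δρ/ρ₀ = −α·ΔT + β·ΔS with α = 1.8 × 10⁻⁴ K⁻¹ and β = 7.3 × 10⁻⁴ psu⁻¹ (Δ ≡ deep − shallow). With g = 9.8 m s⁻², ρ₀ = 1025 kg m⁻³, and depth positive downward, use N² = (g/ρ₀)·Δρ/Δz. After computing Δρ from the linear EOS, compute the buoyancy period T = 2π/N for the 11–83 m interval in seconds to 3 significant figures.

ΔT = -1.5 K, ΔS = -0.12 psu (deep − shallow).
Δρ/ρ₀ = −αΔT + βΔS = 2.70 × 10⁻⁴ − 8.76 × 10⁻⁵ = 1.824 × 10⁻⁴, so Δρ ≈ 0.1870 kg m⁻³.
N² = (g/ρ₀)·Δρ/Δz = g·(Δρ/ρ₀)/Δz = 9.8 × 1.824 × 10⁻⁴ / 72 = 2.4827 × 10⁻⁵ s⁻².
N = √(2.4827 × 10⁻⁵) = 4.9827 × 10⁻³ rad s⁻¹ → T = 2π/N = 1.2610 × 10³ s ≈ 1.26 × 10³ s.

1.26 × 10³ s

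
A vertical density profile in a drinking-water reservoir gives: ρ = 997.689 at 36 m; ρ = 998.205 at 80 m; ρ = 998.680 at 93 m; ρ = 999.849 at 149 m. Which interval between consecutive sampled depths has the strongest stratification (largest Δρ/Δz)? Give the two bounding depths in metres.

80–93 m

Compute the density gradient over each adjacent pair:
  36–80 m: Δρ/Δz = 0.516/44 = 0.012 kg m⁻⁴
  80–93 m: Δρ/Δz = 0.475/13 = 0.037 kg m⁻⁴
  93–149 m: Δρ/Δz = 1.169/56 = 0.021 kg m⁻⁴
The largest gradient is in the 80–93 m interval — the pycnocline.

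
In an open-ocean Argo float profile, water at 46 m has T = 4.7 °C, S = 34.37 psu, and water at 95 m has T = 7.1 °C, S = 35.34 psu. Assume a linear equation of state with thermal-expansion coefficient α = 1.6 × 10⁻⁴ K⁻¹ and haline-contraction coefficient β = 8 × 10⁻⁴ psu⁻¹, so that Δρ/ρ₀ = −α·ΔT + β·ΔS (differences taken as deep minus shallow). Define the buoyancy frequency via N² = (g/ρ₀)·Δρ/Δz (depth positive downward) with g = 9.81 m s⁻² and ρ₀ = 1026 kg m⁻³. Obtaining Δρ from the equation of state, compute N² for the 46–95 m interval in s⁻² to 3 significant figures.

ΔT = +2.4 K, ΔS = +0.97 psu (deep − shallow).
Δρ/ρ₀ = −αΔT + βΔS = -3.84 × 10⁻⁴ + 7.76 × 10⁻⁴ = 3.92 × 10⁻⁴, so Δρ ≈ 0.4022 kg m⁻³.
N² = (g/ρ₀)·Δρ/Δz = g·(Δρ/ρ₀)/Δz = 9.81 × 3.92 × 10⁻⁴ / 49 = 7.8480 × 10⁻⁵ s⁻² ≈ 7.85 × 10⁻⁵ s⁻².

7.85 × 10⁻⁵ s⁻²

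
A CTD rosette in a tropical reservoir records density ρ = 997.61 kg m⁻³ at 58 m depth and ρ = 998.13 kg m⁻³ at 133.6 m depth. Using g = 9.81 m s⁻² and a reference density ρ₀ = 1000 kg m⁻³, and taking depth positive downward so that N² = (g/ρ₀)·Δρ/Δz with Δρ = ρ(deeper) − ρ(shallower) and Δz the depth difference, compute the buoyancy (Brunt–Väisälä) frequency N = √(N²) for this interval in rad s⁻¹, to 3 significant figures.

Δρ = 998.13 − 997.61 = 0.52 kg m⁻³ over Δz = 133.6 − 58 = 75.6 m.
N² = (9.81/1000) × (0.52/75.6) = 6.7476 × 10⁻⁵ s⁻².
N = √(6.7476 × 10⁻⁵) = 8.2144 × 10⁻³ rad s⁻¹ ≈ 8.21 × 10⁻³ rad s⁻¹.

8.21 × 10⁻³ rad s⁻¹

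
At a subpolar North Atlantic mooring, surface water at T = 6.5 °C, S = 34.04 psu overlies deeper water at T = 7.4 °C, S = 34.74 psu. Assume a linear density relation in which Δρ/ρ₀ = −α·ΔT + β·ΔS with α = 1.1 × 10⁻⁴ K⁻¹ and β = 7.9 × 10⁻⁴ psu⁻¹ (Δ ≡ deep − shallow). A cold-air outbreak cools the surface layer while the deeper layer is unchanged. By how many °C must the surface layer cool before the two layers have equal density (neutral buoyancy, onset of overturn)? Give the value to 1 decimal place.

Neutral buoyancy requires Δρ = 0, i.e. −α(T_deep − T_surf′) + β(S_deep − S_surf) = 0.
T_surf′ = T_deep − (β/α)·ΔS = 7.4 − (7.9 × 10⁻⁴/1.1 × 10⁻⁴)·(+0.70) = 2.373 °C.
Cooling required: 6.5 − (2.373) = 4.127 °C.

4.1 °C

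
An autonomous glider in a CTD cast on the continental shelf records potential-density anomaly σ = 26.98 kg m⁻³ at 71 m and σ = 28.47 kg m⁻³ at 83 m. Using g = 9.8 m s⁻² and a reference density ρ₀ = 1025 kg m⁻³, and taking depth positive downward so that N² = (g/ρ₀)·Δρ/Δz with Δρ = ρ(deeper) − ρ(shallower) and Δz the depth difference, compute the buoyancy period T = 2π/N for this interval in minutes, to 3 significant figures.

3.04 min

Δρ = 1028.47 − 1026.98 = 1.49 kg m⁻³ over Δz = 83 − 71 = 12 m.
N² = (9.8/1025) × (1.49/12) = 1.1872 × 10⁻³ s⁻².
N = √(1.1872 × 10⁻³) = 0.034456 rad s⁻¹, so T = 2π/N = 182.35 s = 3.0392 min ≈ 3.04 min.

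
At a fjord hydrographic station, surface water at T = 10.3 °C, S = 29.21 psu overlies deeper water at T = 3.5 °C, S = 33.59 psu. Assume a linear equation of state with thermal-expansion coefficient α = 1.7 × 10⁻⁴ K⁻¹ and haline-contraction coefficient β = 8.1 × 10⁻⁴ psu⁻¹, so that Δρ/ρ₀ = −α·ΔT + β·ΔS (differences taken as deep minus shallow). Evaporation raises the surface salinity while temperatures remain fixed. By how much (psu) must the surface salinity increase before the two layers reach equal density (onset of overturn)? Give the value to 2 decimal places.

5.81 psu

Neutral buoyancy requires −α(T_deep − T_surf) + β(S_deep − S_surf′) = 0.
S_surf′ = S_deep − (α/β)·ΔT = 33.59 − (1.7 × 10⁻⁴/8.1 × 10⁻⁴)·(-6.8) = 35.0172 psu.
Increase required: 35.0172 − 29.21 = 5.8072 psu.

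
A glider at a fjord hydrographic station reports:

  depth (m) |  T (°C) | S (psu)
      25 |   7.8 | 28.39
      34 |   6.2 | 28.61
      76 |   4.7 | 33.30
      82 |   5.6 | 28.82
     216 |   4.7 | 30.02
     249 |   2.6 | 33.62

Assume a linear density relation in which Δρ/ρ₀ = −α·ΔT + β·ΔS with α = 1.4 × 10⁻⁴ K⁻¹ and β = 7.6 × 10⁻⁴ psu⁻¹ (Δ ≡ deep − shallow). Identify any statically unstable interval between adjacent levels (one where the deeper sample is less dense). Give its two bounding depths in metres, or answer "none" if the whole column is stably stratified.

76–82 m

Evaluate Δρ/ρ₀ = −αΔT + βΔS across each adjacent pair:
  25–34 m: −αΔT+βΔS = −(1.4 × 10⁻⁴)(-1.6)+(7.6 × 10⁻⁴)(+0.22) = 3.9 × 10⁻⁴ → stable
  34–76 m: −αΔT+βΔS = −(1.4 × 10⁻⁴)(-1.5)+(7.6 × 10⁻⁴)(+4.69) = 3.8 × 10⁻³ → stable
  76–82 m: −αΔT+βΔS = −(1.4 × 10⁻⁴)(+0.9)+(7.6 × 10⁻⁴)(-4.48) = -3.5 × 10⁻³ → UNSTABLE
  82–216 m: −αΔT+βΔS = −(1.4 × 10⁻⁴)(-0.9)+(7.6 × 10⁻⁴)(+1.20) = 1.0 × 10⁻³ → stable
  216–249 m: −αΔT+βΔS = −(1.4 × 10⁻⁴)(-2.1)+(7.6 × 10⁻⁴)(+3.60) = 3.0 × 10⁻³ → stable
The 76–82 m interval has Δρ < 0: lighter water underlies denser water.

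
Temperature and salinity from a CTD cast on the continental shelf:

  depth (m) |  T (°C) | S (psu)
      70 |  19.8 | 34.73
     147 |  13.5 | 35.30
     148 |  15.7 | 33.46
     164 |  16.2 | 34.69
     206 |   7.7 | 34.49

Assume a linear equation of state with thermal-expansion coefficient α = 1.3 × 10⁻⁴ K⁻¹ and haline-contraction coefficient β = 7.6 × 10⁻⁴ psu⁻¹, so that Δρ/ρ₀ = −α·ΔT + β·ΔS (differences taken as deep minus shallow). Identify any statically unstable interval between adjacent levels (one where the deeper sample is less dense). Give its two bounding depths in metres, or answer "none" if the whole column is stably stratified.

147–148 m

Evaluate Δρ/ρ₀ = −αΔT + βΔS across each adjacent pair:
  70–147 m: −αΔT+βΔS = −(1.3 × 10⁻⁴)(-6.3)+(7.6 × 10⁻⁴)(+0.57) = 1.3 × 10⁻³ → stable
  147–148 m: −αΔT+βΔS = −(1.3 × 10⁻⁴)(+2.2)+(7.6 × 10⁻⁴)(-1.84) = -1.7 × 10⁻³ → UNSTABLE
  148–164 m: −αΔT+βΔS = −(1.3 × 10⁻⁴)(+0.5)+(7.6 × 10⁻⁴)(+1.23) = 8.7 × 10⁻⁴ → stable
  164–206 m: −αΔT+βΔS = −(1.3 × 10⁻⁴)(-8.5)+(7.6 × 10⁻⁴)(-0.20) = 9.5 × 10⁻⁴ → stable
The 147–148 m interval has Δρ < 0: lighter water underlies denser water.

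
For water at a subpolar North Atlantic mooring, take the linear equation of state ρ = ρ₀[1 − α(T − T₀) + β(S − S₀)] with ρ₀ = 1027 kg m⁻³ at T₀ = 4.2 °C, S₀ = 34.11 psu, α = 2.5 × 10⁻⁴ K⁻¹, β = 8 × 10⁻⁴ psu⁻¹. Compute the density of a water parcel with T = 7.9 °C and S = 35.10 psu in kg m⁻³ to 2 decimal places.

1026.86 kg m⁻³

T − T₀ = +3.7 K, S − S₀ = +0.99 psu.
Bracket = 1 − α·(+3.7) + β·(+0.99) = 1 + (-1.33 × 10⁻⁴) = 0.9998670.
ρ = 1027 × 0.9998670 = 1026.86 kg m⁻³.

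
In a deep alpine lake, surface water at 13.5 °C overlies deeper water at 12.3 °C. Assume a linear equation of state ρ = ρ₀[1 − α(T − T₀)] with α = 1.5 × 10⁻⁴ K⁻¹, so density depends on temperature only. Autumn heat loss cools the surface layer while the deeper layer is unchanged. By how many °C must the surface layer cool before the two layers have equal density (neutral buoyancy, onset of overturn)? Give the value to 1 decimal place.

1.2 °C

With temperature the only control, equal density requires T_surf′ = T_deep.
T_surf′ = 12.3 °C.
Cooling required: 13.5 − 12.3 = 1.2 °C.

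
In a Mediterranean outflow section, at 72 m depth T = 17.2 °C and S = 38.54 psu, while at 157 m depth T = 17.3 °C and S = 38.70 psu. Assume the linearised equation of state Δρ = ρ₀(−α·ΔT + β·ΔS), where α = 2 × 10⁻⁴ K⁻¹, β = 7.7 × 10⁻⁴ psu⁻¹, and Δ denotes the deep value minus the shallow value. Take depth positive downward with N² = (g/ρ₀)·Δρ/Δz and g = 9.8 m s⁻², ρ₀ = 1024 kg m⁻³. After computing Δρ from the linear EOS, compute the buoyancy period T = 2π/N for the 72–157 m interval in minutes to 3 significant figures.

30.4 min

ΔT = +0.1 K, ΔS = +0.16 psu (deep − shallow).
Δρ/ρ₀ = −αΔT + βΔS = -2.00 × 10⁻⁵ + 1.232 × 10⁻⁴ = 1.032 × 10⁻⁴, so Δρ ≈ 0.1057 kg m⁻³.
N² = (g/ρ₀)·Δρ/Δz = g·(Δρ/ρ₀)/Δz = 9.8 × 1.032 × 10⁻⁴ / 85 = 1.1898 × 10⁻⁵ s⁻².
N = √(1.1898 × 10⁻⁵) = 3.4493 × 10⁻³ rad s⁻¹ → T = 2π/N = 1.8216 × 10³ s = 30.360 min ≈ 30.4 min.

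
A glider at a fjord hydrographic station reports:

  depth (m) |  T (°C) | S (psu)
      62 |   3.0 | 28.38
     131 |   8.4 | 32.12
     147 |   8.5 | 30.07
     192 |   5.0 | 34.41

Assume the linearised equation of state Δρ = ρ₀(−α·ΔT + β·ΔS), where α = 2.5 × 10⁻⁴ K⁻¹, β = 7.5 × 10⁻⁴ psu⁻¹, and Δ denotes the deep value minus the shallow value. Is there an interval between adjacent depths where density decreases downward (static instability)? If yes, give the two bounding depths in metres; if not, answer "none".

131–147 m

Evaluate Δρ/ρ₀ = −αΔT + βΔS across each adjacent pair:
  62–131 m: −αΔT+βΔS = −(2.5 × 10⁻⁴)(+5.4)+(7.5 × 10⁻⁴)(+3.74) = 1.5 × 10⁻³ → stable
  131–147 m: −αΔT+βΔS = −(2.5 × 10⁻⁴)(+0.1)+(7.5 × 10⁻⁴)(-2.05) = -1.6 × 10⁻³ → UNSTABLE
  147–192 m: −αΔT+βΔS = −(2.5 × 10⁻⁴)(-3.5)+(7.5 × 10⁻⁴)(+4.34) = 4.1 × 10⁻³ → stable
The 131–147 m interval has Δρ < 0: lighter water underlies denser water.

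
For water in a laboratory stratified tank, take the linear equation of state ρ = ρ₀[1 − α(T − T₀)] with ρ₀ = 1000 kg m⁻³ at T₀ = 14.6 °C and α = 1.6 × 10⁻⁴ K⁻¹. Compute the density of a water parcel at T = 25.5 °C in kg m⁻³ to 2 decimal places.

998.26 kg m⁻³

T − T₀ = +10.9 K.
Bracket = 1 − α·(+10.9) = 1 + (-1.744 × 10⁻³) = 0.9982560.
ρ = 1000 × 0.9982560 = 998.26 kg m⁻³.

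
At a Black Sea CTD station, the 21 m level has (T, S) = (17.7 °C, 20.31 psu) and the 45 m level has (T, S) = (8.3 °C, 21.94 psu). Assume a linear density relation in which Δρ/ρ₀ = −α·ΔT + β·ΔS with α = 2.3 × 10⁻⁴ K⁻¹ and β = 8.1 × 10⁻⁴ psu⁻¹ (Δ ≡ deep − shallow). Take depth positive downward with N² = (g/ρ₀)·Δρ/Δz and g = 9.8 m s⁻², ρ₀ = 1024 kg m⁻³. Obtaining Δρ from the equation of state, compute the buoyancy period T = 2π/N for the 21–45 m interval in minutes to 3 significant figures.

2.78 min

ΔT = -9.4 K, ΔS = +1.63 psu (deep − shallow).
Δρ/ρ₀ = −αΔT + βΔS = 2.162 × 10⁻³ + 1.3203 × 10⁻³ = 3.4823 × 10⁻³, so Δρ ≈ 3.566 kg m⁻³.
N² = (g/ρ₀)·Δρ/Δz = g·(Δρ/ρ₀)/Δz = 9.8 × 3.4823 × 10⁻³ / 24 = 1.4219 × 10⁻³ s⁻².
N = √(1.4219 × 10⁻³) = 0.037708 rad s⁻¹ → T = 2π/N = 166.63 s = 2.7772 min ≈ 2.78 min.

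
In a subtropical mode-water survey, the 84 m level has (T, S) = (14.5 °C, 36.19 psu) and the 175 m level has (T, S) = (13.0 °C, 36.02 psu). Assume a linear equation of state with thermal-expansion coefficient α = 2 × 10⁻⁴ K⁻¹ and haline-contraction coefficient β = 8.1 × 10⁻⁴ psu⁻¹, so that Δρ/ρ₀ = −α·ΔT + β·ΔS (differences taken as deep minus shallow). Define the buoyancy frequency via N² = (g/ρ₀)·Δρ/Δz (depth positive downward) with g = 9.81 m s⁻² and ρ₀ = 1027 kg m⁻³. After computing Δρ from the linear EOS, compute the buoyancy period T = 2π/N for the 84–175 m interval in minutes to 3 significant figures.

ΔT = -1.5 K, ΔS = -0.17 psu (deep − shallow).
Δρ/ρ₀ = −αΔT + βΔS = 3.00 × 10⁻⁴ − 1.377 × 10⁻⁴ = 1.623 × 10⁻⁴, so Δρ ≈ 0.1667 kg m⁻³.
N² = (g/ρ₀)·Δρ/Δz = g·(Δρ/ρ₀)/Δz = 9.81 × 1.623 × 10⁻⁴ / 91 = 1.7496 × 10⁻⁵ s⁻².
N = √(1.7496 × 10⁻⁵) = 4.1828 × 10⁻³ rad s⁻¹ → T = 2π/N = 1.5021 × 10³ s = 25.035 min ≈ 25.0 min.

25.0 min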